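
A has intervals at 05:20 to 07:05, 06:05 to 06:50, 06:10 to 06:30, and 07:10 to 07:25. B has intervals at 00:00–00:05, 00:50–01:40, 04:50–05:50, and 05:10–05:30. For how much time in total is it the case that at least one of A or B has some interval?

A, merged: 05:20-07:05, 07:10-07:25.
B, merged: 00:00-00:05, 00:50-01:40, 04:50-05:50.
A ∪ B = 00:00-00:05, 00:50-01:40, 04:50-07:05, 07:10-07:25.
Total: 5 min + 50 min + 2 h 15 min + 15 min = 3 h 25 min.

3 h 25 min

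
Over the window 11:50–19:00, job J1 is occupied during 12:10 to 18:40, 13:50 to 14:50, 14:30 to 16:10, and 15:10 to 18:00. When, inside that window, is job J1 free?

Covered (merged): 12:10–18:40.
Gaps within 11:50–19:00: 11:50–12:10, 18:40–19:00.

11:50–12:10, 18:40–19:00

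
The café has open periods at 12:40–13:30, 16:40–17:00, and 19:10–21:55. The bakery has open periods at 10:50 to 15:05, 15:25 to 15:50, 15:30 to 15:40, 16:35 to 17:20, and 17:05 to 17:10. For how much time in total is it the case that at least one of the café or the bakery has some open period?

Second set merges to 10:50–15:05, 15:25–15:50, 16:35–17:20.
A ∪ B = 10:50–15:05, 15:25–15:50, 16:35–17:20, 19:10–21:55.
Total: 4 h 15 min + 25 min + 45 min + 2 h 45 min = 8 h 10 min.

8 h 10 min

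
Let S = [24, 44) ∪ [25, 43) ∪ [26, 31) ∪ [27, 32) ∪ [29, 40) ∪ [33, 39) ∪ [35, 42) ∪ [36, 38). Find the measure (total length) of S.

20

Merged: [24, 44).
Length: 20.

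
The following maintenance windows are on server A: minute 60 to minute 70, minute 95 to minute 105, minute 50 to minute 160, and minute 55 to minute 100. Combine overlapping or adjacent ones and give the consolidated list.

minute 50 to minute 160

Sort by start: minute 50 to minute 160, minute 55 to minute 100, minute 60 to minute 70, minute 95 to minute 105.
minute 55 to minute 100 overlaps/touches minute 50 to minute 160 → extend to minute 50 to minute 160.
minute 60 to minute 70 overlaps/touches minute 50 to minute 160 → extend to minute 50 to minute 160.
minute 95 to minute 105 overlaps/touches minute 50 to minute 160 → extend to minute 50 to minute 160.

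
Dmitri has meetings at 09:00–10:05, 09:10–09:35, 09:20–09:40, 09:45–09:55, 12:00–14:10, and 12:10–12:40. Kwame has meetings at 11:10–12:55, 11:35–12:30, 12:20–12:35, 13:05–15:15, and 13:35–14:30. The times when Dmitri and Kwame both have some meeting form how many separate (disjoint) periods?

2

Merge the first list: 09:00–10:05, 12:00–14:10.
Merge the second list: 11:10–12:55, 13:05–15:15.
A ∩ B = 12:00–12:55, 13:05–14:10.
That is 2 disjoint pieces.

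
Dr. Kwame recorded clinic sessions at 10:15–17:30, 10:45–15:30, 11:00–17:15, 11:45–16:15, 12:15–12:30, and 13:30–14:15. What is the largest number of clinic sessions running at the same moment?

At 12:15, 5 of the intervals are simultaneously active.
No point has more.

5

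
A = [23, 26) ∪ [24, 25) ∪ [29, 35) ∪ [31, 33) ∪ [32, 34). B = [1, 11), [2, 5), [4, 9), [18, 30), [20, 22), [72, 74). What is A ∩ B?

[23, 26) ∪ [29, 30)

Merge the first list: [23, 26), [29, 35).
Merge the second list: [1, 11), [18, 30), [72, 74).
[23, 26) ∩ B → [23, 26).
[29, 35) ∩ B → [29, 30).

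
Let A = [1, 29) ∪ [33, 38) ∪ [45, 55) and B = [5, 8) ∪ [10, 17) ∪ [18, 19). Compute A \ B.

[1, 5) ∪ [8, 10) ∪ [17, 18) ∪ [19, 29) ∪ [33, 38) ∪ [45, 55)

[1, 29) minus B → [1, 5), [8, 10), [17, 18), [19, 29).
[33, 38): no B overlap → unchanged.
[45, 55): no B overlap → unchanged.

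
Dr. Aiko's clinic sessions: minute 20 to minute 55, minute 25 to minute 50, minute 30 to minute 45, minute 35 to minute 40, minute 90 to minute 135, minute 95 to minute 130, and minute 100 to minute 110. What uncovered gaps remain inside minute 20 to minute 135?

The merged coverage is minute 20 to minute 55, minute 90 to minute 135.
Complement within minute 20 to minute 135: minute 55 to minute 90.

minute 55 to minute 90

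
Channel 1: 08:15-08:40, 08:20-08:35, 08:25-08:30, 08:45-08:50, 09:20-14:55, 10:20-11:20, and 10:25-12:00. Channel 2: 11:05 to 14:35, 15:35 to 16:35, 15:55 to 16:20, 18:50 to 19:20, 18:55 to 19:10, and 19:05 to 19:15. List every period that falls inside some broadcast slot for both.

11:05–14:35

Merge the first list: 08:15–08:40, 08:45–08:50, 09:20–14:55.
Merge the second list: 11:05–14:35, 15:35–16:35, 18:50–19:20.
08:15–08:40: no overlap with the second set.
08:45–08:50: no overlap with the second set.
09:20–14:55 meets the second set on 11:05–14:35.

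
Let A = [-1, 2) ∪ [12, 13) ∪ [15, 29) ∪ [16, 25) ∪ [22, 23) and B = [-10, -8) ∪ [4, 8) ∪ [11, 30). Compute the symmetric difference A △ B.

[-10, -8) ∪ [-1, 2) ∪ [4, 8) ∪ [11, 12) ∪ [13, 15) ∪ [29, 30)

A, merged: [-1, 2), [12, 13), [15, 29).
A \ B = [-1, 2).
B \ A = [-10, -8), [4, 8), [11, 12), [13, 15), [29, 30).
Union of the two gives the symmetric difference.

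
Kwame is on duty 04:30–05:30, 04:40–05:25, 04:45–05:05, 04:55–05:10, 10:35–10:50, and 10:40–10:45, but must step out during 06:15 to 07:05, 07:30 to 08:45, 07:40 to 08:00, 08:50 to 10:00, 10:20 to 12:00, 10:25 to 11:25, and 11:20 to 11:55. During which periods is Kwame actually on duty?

04:30-05:30

Merge the first list: 04:30-05:30, 10:35-10:50.
Merge the second list: 06:15-07:05, 07:30-08:45, 08:50-10:00, 10:20-12:00.
04:30-05:30: no B overlap → unchanged.
10:35-10:50: fully covered by B → removed.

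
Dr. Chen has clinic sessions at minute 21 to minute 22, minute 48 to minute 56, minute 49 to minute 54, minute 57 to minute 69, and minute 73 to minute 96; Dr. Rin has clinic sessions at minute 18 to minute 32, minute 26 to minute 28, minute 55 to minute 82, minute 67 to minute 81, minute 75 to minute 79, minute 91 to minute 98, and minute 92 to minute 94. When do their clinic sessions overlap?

minute 21 to minute 22, minute 55 to minute 56, minute 57 to minute 69, minute 73 to minute 82, minute 91 to minute 96

A, merged: minute 21 to minute 22, minute 48 to minute 56, minute 57 to minute 69, minute 73 to minute 96.
B, merged: minute 18 to minute 32, minute 55 to minute 82, minute 91 to minute 98.
minute 21 to minute 22 overlaps B on minute 21 to minute 22.
minute 48 to minute 56 overlaps B on minute 55 to minute 56.
minute 57 to minute 69 overlaps B on minute 57 to minute 69.
minute 73 to minute 96 overlaps B on minute 73 to minute 82, minute 91 to minute 96.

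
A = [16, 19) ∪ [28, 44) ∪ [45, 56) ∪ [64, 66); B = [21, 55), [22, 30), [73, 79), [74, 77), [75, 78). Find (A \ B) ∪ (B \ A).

[16, 19) ∪ [21, 28) ∪ [44, 45) ∪ [55, 56) ∪ [64, 66) ∪ [73, 79)

B, merged: [21, 55), [73, 79).
A but not B: [16, 19), [55, 56), [64, 66).
B but not A: [21, 28), [44, 45), [73, 79).
Combining gives A △ B.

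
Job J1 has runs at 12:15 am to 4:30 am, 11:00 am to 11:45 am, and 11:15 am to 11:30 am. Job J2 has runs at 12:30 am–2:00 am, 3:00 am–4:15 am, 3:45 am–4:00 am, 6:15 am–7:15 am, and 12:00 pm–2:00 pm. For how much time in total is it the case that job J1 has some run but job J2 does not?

Merge the first list: 12:15 am-4:30 am, 11:00 am-11:45 am.
Merge the second list: 12:30 am-2:00 am, 3:00 am-4:15 am, 6:15 am-7:15 am, 12:00 pm-2:00 pm.
A \ B = 12:15 am-12:30 am, 2:00 am-3:00 am, 4:15 am-4:30 am, 11:00 am-11:45 am.
Total: 15 min + 1 h + 15 min + 45 min = 2 h 15 min.

2 h 15 min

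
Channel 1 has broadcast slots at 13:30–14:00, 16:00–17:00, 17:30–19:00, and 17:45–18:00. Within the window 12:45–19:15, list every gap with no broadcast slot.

After merging, the occupied span is 13:30–14:00, 16:00–17:00, 17:30–19:00.
Gaps within 12:45–19:15: 12:45–13:30, 14:00–16:00, 17:00–17:30, 19:00–19:15.

12:45–13:30, 14:00–16:00, 17:00–17:30, 19:00–19:15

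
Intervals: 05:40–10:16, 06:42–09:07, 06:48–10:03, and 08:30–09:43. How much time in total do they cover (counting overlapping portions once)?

4 h 36 min

Merged: 05:40–10:16.
Length: 4 h 36 min.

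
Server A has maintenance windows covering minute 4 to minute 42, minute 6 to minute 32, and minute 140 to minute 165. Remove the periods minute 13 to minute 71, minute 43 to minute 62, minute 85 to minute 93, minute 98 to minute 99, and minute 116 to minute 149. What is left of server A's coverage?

minute 4 to minute 13, minute 149 to minute 165

A, merged: minute 4 to minute 42, minute 140 to minute 165.
B, merged: minute 13 to minute 71, minute 85 to minute 93, minute 98 to minute 99, minute 116 to minute 149.
minute 4 to minute 42 \ B = minute 4 to minute 13.
minute 140 to minute 165 \ B = minute 149 to minute 165.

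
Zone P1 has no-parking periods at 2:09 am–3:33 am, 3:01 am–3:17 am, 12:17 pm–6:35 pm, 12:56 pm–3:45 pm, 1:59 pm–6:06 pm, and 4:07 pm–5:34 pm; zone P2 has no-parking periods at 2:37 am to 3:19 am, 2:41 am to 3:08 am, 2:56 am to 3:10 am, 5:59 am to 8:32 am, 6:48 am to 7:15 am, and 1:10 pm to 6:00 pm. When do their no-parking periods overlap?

2:37 am-3:19 am, 1:10 pm-6:00 pm

A, merged: 2:09 am-3:33 am, 12:17 pm-6:35 pm.
B, merged: 2:37 am-3:19 am, 5:59 am-8:32 am, 1:10 pm-6:00 pm.
2:09 am-3:33 am overlaps B on 2:37 am-3:19 am.
12:17 pm-6:35 pm overlaps B on 1:10 pm-6:00 pm.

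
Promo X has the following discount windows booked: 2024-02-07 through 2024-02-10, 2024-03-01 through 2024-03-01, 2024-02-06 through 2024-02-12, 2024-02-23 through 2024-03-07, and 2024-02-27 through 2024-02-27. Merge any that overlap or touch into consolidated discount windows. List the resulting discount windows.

2024-02-06 through 2024-02-12, 2024-02-23 through 2024-03-07

Sort by start: 2024-02-06 through 2024-02-12, 2024-02-07 through 2024-02-10, 2024-02-23 through 2024-03-07, 2024-02-27 through 2024-02-27, 2024-03-01 through 2024-03-01.
2024-02-07 through 2024-02-10 overlaps/touches 2024-02-06 through 2024-02-12 → extend to 2024-02-06 through 2024-02-12.
2024-02-23 through 2024-03-07 is disjoint → start new block.
2024-02-27 through 2024-02-27 overlaps/touches 2024-02-23 through 2024-03-07 → extend to 2024-02-23 through 2024-03-07.
2024-03-01 through 2024-03-01 overlaps/touches 2024-02-23 through 2024-03-07 → extend to 2024-02-23 through 2024-03-07.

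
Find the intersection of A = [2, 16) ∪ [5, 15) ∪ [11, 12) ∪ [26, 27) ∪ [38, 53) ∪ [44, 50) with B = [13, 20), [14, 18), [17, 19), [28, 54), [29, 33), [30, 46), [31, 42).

First set merges to [2, 16), [26, 27), [38, 53).
Second set merges to [13, 20), [28, 54).
[2, 16) ∩ B → [13, 16).
[26, 27) meets no B interval.
[38, 53) ∩ B → [38, 53).

[13, 16) ∪ [38, 53)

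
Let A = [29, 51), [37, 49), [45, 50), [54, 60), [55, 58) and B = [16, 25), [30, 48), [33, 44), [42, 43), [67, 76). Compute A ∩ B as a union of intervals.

[30, 48)

Merge the first list: [29, 51), [54, 60).
Merge the second list: [16, 25), [30, 48), [67, 76).
[29, 51) meets the second set on [30, 48).
[54, 60): no overlap with the second set.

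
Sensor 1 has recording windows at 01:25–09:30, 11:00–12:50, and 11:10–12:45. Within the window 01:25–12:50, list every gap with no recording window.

After merging, the occupied span is 01:25-09:30, 11:00-12:50.
Uncovered inside 01:25-12:50: 09:30-11:00.

09:30-11:00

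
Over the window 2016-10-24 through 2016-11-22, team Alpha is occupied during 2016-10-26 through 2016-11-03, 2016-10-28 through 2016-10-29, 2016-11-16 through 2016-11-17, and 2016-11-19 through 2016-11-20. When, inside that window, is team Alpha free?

After merging, the occupied span is 2016-10-26 through 2016-11-03, 2016-11-16 through 2016-11-17, 2016-11-19 through 2016-11-20.
Uncovered inside 2016-10-24 through 2016-11-22: 2016-10-24 through 2016-10-25, 2016-11-04 through 2016-11-15, 2016-11-18 through 2016-11-18, 2016-11-21 through 2016-11-22.

2016-10-24 through 2016-10-25, 2016-11-04 through 2016-11-15, 2016-11-18 through 2016-11-18, 2016-11-21 through 2016-11-22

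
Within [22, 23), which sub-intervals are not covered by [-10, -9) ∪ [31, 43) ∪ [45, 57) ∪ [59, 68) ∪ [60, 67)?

After merging, the occupied span is [-10, -9), [31, 43), [45, 57), [59, 68).
Uncovered inside [22, 23): [22, 23).

[22, 23)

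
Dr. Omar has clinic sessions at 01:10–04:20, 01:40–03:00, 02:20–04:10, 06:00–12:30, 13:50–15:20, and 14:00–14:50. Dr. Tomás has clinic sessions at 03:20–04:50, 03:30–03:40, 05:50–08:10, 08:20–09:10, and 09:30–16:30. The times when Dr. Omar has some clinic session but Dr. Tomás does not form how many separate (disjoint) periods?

Merge the first list: 01:10–04:20, 06:00–12:30, 13:50–15:20.
Merge the second list: 03:20–04:50, 05:50–08:10, 08:20–09:10, 09:30–16:30.
A \ B = 01:10–03:20, 08:10–08:20, 09:10–09:30.
That is 3 disjoint pieces.

3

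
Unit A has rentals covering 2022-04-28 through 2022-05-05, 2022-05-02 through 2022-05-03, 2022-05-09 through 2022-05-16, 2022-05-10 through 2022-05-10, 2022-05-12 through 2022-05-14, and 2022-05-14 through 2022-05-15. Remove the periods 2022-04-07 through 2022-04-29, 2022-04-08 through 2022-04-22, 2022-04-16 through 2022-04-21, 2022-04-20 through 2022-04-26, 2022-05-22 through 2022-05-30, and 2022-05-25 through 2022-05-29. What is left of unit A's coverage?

First set merges to 2022-04-28 through 2022-05-05, 2022-05-09 through 2022-05-16.
Second set merges to 2022-04-07 through 2022-04-29, 2022-05-22 through 2022-05-30.
2022-04-28 through 2022-05-05 minus B → 2022-04-30 through 2022-05-05.
2022-05-09 through 2022-05-16: no B overlap → unchanged.

2022-04-30 through 2022-05-05, 2022-05-09 through 2022-05-16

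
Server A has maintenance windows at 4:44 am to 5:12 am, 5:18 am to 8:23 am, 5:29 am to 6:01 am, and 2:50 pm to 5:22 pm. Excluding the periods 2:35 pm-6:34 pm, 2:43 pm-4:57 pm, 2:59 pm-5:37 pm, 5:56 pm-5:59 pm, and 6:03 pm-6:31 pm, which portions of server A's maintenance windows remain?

4:44 am–5:12 am, 5:18 am–8:23 am

Merge the first list: 4:44 am–5:12 am, 5:18 am–8:23 am, 2:50 pm–5:22 pm.
Merge the second list: 2:35 pm–6:34 pm.
4:44 am–5:12 am: nothing removed.
5:18 am–8:23 am: nothing removed.
2:50 pm–5:22 pm: entirely removed.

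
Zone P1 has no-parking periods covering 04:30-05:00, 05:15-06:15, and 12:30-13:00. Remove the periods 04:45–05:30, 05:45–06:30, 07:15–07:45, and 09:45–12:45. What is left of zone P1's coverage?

04:30–05:00 with B removed leaves 04:30–04:45.
05:15–06:15 with B removed leaves 05:30–05:45.
12:30–13:00 with B removed leaves 12:45–13:00.

04:30–04:45, 05:30–05:45, 12:45–13:00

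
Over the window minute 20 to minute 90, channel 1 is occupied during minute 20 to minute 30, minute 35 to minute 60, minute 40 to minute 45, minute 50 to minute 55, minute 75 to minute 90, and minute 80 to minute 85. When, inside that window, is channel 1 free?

minute 30 to minute 35, minute 60 to minute 75

The merged coverage is minute 20 to minute 30, minute 35 to minute 60, minute 75 to minute 90.
Uncovered inside minute 20 to minute 90: minute 30 to minute 35, minute 60 to minute 75.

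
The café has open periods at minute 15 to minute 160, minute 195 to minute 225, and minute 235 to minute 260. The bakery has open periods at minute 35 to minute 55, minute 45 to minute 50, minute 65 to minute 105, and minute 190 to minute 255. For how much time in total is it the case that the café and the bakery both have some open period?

110 minutes

Merge the second list: minute 35 to minute 55, minute 65 to minute 105, minute 190 to minute 255.
A ∩ B = minute 35 to minute 55, minute 65 to minute 105, minute 195 to minute 225, minute 235 to minute 255.
Total: 20 minutes + 40 minutes + 30 minutes + 20 minutes = 110 minutes.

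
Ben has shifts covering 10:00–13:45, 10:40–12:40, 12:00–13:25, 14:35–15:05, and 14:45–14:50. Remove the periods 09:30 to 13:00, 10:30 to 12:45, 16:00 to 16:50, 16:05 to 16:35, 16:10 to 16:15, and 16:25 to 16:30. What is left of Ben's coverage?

13:00-13:45, 14:35-15:05

A, merged: 10:00-13:45, 14:35-15:05.
B, merged: 09:30-13:00, 16:00-16:50.
10:00-13:45 \ B = 13:00-13:45.
14:35-15:05: nothing removed.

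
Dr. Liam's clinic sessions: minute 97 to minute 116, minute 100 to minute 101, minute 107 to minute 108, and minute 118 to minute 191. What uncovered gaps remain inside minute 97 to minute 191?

minute 116 to minute 118

After merging, the occupied span is minute 97 to minute 116, minute 118 to minute 191.
Gaps within minute 97 to minute 191: minute 116 to minute 118.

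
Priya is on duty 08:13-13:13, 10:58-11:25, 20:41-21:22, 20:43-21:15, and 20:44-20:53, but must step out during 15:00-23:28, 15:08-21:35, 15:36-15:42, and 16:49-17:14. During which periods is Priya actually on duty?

08:13–13:13

First set merges to 08:13–13:13, 20:41–21:22.
Second set merges to 15:00–23:28.
08:13–13:13: no B overlap → unchanged.
20:41–21:22: fully covered by B → removed.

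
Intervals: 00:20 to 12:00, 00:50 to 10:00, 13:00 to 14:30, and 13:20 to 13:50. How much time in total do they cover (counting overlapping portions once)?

13 h 10 min

Merged: 00:20–12:00, 13:00–14:30.
Lengths: 11 h 40 min + 1 h 30 min = 13 h 10 min.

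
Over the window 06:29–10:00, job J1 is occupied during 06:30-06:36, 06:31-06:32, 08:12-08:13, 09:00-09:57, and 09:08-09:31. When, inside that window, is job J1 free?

06:29-06:30, 06:36-08:12, 08:13-09:00, 09:57-10:00

The merged coverage is 06:30-06:36, 08:12-08:13, 09:00-09:57.
Uncovered inside 06:29-10:00: 06:29-06:30, 06:36-08:12, 08:13-09:00, 09:57-10:00.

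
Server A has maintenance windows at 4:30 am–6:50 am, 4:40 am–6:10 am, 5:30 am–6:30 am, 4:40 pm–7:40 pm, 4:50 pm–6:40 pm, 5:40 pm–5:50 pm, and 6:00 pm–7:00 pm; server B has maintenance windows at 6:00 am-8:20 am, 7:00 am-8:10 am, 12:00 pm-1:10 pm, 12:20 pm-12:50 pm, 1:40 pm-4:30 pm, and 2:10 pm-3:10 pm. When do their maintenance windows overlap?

6:00 am-6:50 am

A, merged: 4:30 am-6:50 am, 4:40 pm-7:40 pm.
B, merged: 6:00 am-8:20 am, 12:00 pm-1:10 pm, 1:40 pm-4:30 pm.
4:30 am-6:50 am ∩ B → 6:00 am-6:50 am.
4:40 pm-7:40 pm meets no B interval.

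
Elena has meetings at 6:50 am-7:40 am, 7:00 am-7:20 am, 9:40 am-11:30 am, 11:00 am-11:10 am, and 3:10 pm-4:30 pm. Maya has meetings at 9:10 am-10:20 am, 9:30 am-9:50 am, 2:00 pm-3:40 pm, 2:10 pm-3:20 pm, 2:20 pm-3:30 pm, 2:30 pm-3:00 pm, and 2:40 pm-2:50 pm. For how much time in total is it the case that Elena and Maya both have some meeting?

First set merges to 6:50 am–7:40 am, 9:40 am–11:30 am, 3:10 pm–4:30 pm.
Second set merges to 9:10 am–10:20 am, 2:00 pm–3:40 pm.
A ∩ B = 9:40 am–10:20 am, 3:10 pm–3:40 pm.
Total: 40 min + 30 min = 1 h 10 min.

1 h 10 min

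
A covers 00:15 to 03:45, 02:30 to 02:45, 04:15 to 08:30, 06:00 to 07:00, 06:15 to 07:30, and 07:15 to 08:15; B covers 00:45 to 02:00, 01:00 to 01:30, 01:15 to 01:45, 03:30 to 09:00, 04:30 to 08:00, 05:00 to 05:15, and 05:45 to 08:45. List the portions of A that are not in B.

First set merges to 00:15–03:45, 04:15–08:30.
Second set merges to 00:45–02:00, 03:30–09:00.
00:15–03:45 \ B = 00:15–00:45, 02:00–03:30.
04:15–08:30: entirely removed.

00:15–00:45, 02:00–03:30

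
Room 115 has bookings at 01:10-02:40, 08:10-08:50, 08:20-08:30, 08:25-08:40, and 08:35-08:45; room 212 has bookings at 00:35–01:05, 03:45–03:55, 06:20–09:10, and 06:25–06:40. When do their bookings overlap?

Merge the first list: 01:10–02:40, 08:10–08:50.
Merge the second list: 00:35–01:05, 03:45–03:55, 06:20–09:10.
01:10–02:40 meets no B interval.
08:10–08:50 ∩ B → 08:10–08:50.

08:10–08:50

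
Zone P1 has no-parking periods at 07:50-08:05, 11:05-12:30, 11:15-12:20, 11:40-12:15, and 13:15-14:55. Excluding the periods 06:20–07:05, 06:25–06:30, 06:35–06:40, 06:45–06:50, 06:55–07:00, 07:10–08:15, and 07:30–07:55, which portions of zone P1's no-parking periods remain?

11:05–12:30, 13:15–14:55

Merge the first list: 07:50–08:05, 11:05–12:30, 13:15–14:55.
Merge the second list: 06:20–07:05, 07:10–08:15.
07:50–08:05 lies entirely inside B → drops out.
11:05–12:30 is untouched.
13:15–14:55 is untouched.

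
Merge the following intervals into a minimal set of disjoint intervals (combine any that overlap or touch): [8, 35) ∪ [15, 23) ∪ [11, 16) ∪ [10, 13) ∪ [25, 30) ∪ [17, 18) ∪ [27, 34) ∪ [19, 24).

[8, 35)

Sort by start: [8, 35), [10, 13), [11, 16), [15, 23), [17, 18), [19, 24), [25, 30), [27, 34).
[10, 13) overlaps/touches [8, 35) → extend to [8, 35).
[11, 16) overlaps/touches [8, 35) → extend to [8, 35).
[15, 23) overlaps/touches [8, 35) → extend to [8, 35).
[17, 18) overlaps/touches [8, 35) → extend to [8, 35).
[19, 24) overlaps/touches [8, 35) → extend to [8, 35).
[25, 30) overlaps/touches [8, 35) → extend to [8, 35).
[27, 34) overlaps/touches [8, 35) → extend to [8, 35).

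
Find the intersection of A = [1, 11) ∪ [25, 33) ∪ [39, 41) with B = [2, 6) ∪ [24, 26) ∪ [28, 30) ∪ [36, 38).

[2, 6) ∪ [25, 26) ∪ [28, 30)

[1, 11) meets the second set on [2, 6).
[25, 33) meets the second set on [25, 26), [28, 30).
[39, 41): no overlap with the second set.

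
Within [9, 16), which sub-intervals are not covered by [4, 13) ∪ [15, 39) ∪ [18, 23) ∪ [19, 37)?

The merged coverage is [4, 13), [15, 39).
Complement within [9, 16): [13, 15).

[13, 15)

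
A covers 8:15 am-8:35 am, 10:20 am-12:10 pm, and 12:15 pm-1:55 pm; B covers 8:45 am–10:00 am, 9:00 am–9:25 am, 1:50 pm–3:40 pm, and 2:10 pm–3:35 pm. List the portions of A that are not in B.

8:15 am-8:35 am, 10:20 am-12:10 pm, 12:15 pm-1:50 pm

B, merged: 8:45 am-10:00 am, 1:50 pm-3:40 pm.
8:15 am-8:35 am: no B overlap → unchanged.
10:20 am-12:10 pm: no B overlap → unchanged.
12:15 pm-1:55 pm minus B → 12:15 pm-1:50 pm.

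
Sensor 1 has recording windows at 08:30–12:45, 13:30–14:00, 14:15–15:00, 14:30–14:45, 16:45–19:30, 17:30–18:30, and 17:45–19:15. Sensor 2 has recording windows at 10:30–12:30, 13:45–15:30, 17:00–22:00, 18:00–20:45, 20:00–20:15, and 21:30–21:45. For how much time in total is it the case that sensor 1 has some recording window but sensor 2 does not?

2 h 45 min

First set merges to 08:30-12:45, 13:30-14:00, 14:15-15:00, 16:45-19:30.
Second set merges to 10:30-12:30, 13:45-15:30, 17:00-22:00.
A \ B = 08:30-10:30, 12:30-12:45, 13:30-13:45, 16:45-17:00.
Total: 2 h + 15 min + 15 min + 15 min = 2 h 45 min.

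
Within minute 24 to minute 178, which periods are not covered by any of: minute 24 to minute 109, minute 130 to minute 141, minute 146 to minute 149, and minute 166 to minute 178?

minute 109 to minute 130, minute 141 to minute 146, minute 149 to minute 166

After merging, the occupied span is minute 24 to minute 109, minute 130 to minute 141, minute 146 to minute 149, minute 166 to minute 178.
Uncovered inside minute 24 to minute 178: minute 109 to minute 130, minute 141 to minute 146, minute 149 to minute 166.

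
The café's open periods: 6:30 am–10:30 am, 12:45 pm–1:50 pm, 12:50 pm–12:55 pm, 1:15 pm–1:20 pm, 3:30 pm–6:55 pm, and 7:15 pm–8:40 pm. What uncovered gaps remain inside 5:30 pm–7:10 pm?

The merged coverage is 6:30 am-10:30 am, 12:45 pm-1:50 pm, 3:30 pm-6:55 pm, 7:15 pm-8:40 pm.
Complement within 5:30 pm-7:10 pm: 6:55 pm-7:10 pm.

6:55 pm-7:10 pm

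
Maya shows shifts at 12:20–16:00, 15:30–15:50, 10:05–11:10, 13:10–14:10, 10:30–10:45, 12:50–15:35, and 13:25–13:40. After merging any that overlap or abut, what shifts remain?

Sort by start: 10:05–11:10, 10:30–10:45, 12:20–16:00, 12:50–15:35, 13:10–14:10, 13:25–13:40, 15:30–15:50.
10:30–10:45 overlaps/touches 10:05–11:10 → extend to 10:05–11:10.
12:20–16:00 is disjoint → start new block.
12:50–15:35 overlaps/touches 12:20–16:00 → extend to 12:20–16:00.
13:10–14:10 overlaps/touches 12:20–16:00 → extend to 12:20–16:00.
13:25–13:40 overlaps/touches 12:20–16:00 → extend to 12:20–16:00.
15:30–15:50 overlaps/touches 12:20–16:00 → extend to 12:20–16:00.

10:05–11:10, 12:20–16:00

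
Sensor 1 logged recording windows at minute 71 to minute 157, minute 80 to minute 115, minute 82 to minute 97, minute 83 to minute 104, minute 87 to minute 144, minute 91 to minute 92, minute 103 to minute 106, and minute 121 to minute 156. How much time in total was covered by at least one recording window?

Merged: minute 71 to minute 157.
Length: 86 minutes.

86 minutes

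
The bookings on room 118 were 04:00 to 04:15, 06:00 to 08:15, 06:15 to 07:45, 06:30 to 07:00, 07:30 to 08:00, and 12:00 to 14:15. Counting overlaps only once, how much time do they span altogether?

4 h 45 min

Merged: 04:00–04:15, 06:00–08:15, 12:00–14:15.
Lengths: 15 min + 2 h 15 min + 2 h 15 min = 4 h 45 min.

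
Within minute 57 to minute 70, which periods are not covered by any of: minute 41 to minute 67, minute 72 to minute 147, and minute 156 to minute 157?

Covered (merged): minute 41 to minute 67, minute 72 to minute 147, minute 156 to minute 157.
Uncovered inside minute 57 to minute 70: minute 67 to minute 70.

minute 67 to minute 70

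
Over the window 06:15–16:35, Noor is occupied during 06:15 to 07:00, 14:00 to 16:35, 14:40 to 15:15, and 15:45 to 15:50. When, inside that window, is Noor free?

The merged coverage is 06:15–07:00, 14:00–16:35.
Complement within 06:15–16:35: 07:00–14:00.

07:00–14:00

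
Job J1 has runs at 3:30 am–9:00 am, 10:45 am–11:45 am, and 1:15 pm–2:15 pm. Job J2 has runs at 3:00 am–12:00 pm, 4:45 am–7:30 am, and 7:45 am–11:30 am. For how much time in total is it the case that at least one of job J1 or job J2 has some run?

10 h

B, merged: 3:00 am–12:00 pm.
A ∪ B = 3:00 am–12:00 pm, 1:15 pm–2:15 pm.
Total: 9 h + 1 h = 10 h.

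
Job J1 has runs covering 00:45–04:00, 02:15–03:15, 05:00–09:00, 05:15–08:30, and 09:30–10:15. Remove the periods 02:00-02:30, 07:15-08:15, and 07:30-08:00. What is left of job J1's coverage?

00:45–02:00, 02:30–04:00, 05:00–07:15, 08:15–09:00, 09:30–10:15

A, merged: 00:45–04:00, 05:00–09:00, 09:30–10:15.
B, merged: 02:00–02:30, 07:15–08:15.
00:45–04:00 with B removed leaves 00:45–02:00, 02:30–04:00.
05:00–09:00 with B removed leaves 05:00–07:15, 08:15–09:00.
09:30–10:15 is untouched.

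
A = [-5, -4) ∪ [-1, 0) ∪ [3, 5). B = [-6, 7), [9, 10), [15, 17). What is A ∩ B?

[-5, -4) ∪ [-1, 0) ∪ [3, 5)

[-5, -4) meets the second set on [-5, -4).
[-1, 0) meets the second set on [-1, 0).
[3, 5) meets the second set on [3, 5).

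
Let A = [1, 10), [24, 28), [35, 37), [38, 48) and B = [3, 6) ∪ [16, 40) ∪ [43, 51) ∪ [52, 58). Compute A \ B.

[1, 3) ∪ [6, 10) ∪ [40, 43)

[1, 10) minus B → [1, 3), [6, 10).
[24, 28): fully covered by B → removed.
[35, 37): fully covered by B → removed.
[38, 48) minus B → [40, 43).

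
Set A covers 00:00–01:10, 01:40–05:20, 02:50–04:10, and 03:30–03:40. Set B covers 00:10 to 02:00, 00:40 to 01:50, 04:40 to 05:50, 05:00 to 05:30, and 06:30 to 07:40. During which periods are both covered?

Merge the first list: 00:00-01:10, 01:40-05:20.
Merge the second list: 00:10-02:00, 04:40-05:50, 06:30-07:40.
00:00-01:10 overlaps B on 00:10-01:10.
01:40-05:20 overlaps B on 01:40-02:00, 04:40-05:20.

00:10-01:10, 01:40-02:00, 04:40-05:20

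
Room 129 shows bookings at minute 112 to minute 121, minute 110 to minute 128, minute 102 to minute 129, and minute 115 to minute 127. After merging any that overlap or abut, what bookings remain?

minute 102 to minute 129

Sort by start: minute 102 to minute 129, minute 110 to minute 128, minute 112 to minute 121, minute 115 to minute 127.
minute 110 to minute 128 overlaps/touches minute 102 to minute 129 → extend to minute 102 to minute 129.
minute 112 to minute 121 overlaps/touches minute 102 to minute 129 → extend to minute 102 to minute 129.
minute 115 to minute 127 overlaps/touches minute 102 to minute 129 → extend to minute 102 to minute 129.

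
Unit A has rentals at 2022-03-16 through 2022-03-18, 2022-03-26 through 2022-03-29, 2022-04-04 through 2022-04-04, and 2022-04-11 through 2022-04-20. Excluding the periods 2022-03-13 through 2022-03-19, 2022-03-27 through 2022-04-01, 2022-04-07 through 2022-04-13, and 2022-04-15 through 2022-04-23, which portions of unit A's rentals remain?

2022-03-16 through 2022-03-18: fully covered by B → removed.
2022-03-26 through 2022-03-29 minus B → 2022-03-26 through 2022-03-26.
2022-04-04 through 2022-04-04: no B overlap → unchanged.
2022-04-11 through 2022-04-20 minus B → 2022-04-14 through 2022-04-14.

2022-03-26 through 2022-03-26, 2022-04-04 through 2022-04-04, 2022-04-14 through 2022-04-14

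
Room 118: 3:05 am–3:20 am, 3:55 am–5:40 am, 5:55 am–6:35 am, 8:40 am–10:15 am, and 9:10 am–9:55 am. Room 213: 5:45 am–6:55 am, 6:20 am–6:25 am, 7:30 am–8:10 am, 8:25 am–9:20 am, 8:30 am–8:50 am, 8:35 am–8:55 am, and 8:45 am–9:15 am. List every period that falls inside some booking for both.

5:55 am–6:35 am, 8:40 am–9:20 am

Merge the first list: 3:05 am–3:20 am, 3:55 am–5:40 am, 5:55 am–6:35 am, 8:40 am–10:15 am.
Merge the second list: 5:45 am–6:55 am, 7:30 am–8:10 am, 8:25 am–9:20 am.
3:05 am–3:20 am meets no B interval.
3:55 am–5:40 am meets no B interval.
5:55 am–6:35 am ∩ B → 5:55 am–6:35 am.
8:40 am–10:15 am ∩ B → 8:40 am–9:20 am.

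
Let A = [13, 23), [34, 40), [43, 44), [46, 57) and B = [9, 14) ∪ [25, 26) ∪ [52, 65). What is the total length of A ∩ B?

6

A ∩ B = [13, 14), [52, 57).
Total: 1 + 5 = 6.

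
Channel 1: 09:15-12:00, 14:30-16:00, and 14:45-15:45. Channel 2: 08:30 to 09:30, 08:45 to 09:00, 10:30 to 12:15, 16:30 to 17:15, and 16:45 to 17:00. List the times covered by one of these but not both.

Merge the first list: 09:15–12:00, 14:30–16:00.
Merge the second list: 08:30–09:30, 10:30–12:15, 16:30–17:15.
A \ B = 09:30–10:30, 14:30–16:00.
B \ A = 08:30–09:15, 12:00–12:15, 16:30–17:15.
Union of the two gives the symmetric difference.

08:30–09:15, 09:30–10:30, 12:00–12:15, 14:30–16:00, 16:30–17:15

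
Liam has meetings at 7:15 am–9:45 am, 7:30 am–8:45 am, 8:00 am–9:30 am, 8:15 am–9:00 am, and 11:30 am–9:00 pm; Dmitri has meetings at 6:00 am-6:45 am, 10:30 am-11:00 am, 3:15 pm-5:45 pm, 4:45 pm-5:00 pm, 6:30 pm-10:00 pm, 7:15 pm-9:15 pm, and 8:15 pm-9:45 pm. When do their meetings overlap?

3:15 pm–5:45 pm, 6:30 pm–9:00 pm

First set merges to 7:15 am–9:45 am, 11:30 am–9:00 pm.
Second set merges to 6:00 am–6:45 am, 10:30 am–11:00 am, 3:15 pm–5:45 pm, 6:30 pm–10:00 pm.
7:15 am–9:45 am: no overlap with the second set.
11:30 am–9:00 pm meets the second set on 3:15 pm–5:45 pm, 6:30 pm–9:00 pm.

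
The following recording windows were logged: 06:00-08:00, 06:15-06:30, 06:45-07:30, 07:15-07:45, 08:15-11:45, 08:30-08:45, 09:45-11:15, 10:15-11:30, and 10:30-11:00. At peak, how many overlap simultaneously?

4

Walk the sorted start/end points keeping a running depth.
The depth first hits 4 at 10:30.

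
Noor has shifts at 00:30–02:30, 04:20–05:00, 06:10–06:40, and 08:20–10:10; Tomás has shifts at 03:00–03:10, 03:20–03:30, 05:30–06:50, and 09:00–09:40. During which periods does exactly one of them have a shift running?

00:30–02:30, 03:00–03:10, 03:20–03:30, 04:20–05:00, 05:30–06:10, 06:40–06:50, 08:20–09:00, 09:40–10:10

A \ B = 00:30–02:30, 04:20–05:00, 08:20–09:00, 09:40–10:10.
B \ A = 03:00–03:10, 03:20–03:30, 05:30–06:10, 06:40–06:50.
Union of the two gives the symmetric difference.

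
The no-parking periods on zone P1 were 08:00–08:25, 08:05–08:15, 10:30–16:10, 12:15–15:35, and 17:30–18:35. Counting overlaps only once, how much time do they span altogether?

7 h 10 min

Merged: 08:00–08:25, 10:30–16:10, 17:30–18:35.
Lengths: 25 min + 5 h 40 min + 1 h 5 min = 7 h 10 min.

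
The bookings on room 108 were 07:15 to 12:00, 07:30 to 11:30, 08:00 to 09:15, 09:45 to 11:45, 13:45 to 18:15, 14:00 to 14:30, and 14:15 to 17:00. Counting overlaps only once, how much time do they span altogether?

Merged: 07:15-12:00, 13:45-18:15.
Lengths: 4 h 45 min + 4 h 30 min = 9 h 15 min.

9 h 15 min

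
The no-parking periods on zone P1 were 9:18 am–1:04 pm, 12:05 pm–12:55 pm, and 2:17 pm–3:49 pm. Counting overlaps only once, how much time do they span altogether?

5 h 18 min

Merged: 9:18 am–1:04 pm, 2:17 pm–3:49 pm.
Lengths: 3 h 46 min + 1 h 32 min = 5 h 18 min.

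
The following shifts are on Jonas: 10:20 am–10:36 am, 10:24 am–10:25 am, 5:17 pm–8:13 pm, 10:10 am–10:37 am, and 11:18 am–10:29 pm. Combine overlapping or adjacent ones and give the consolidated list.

Sort by start: 10:10 am-10:37 am, 10:20 am-10:36 am, 10:24 am-10:25 am, 11:18 am-10:29 pm, 5:17 pm-8:13 pm.
10:20 am-10:36 am overlaps/touches 10:10 am-10:37 am → extend to 10:10 am-10:37 am.
10:24 am-10:25 am overlaps/touches 10:10 am-10:37 am → extend to 10:10 am-10:37 am.
11:18 am-10:29 pm is disjoint → start new block.
5:17 pm-8:13 pm overlaps/touches 11:18 am-10:29 pm → extend to 11:18 am-10:29 pm.

10:10 am-10:37 am, 11:18 am-10:29 pm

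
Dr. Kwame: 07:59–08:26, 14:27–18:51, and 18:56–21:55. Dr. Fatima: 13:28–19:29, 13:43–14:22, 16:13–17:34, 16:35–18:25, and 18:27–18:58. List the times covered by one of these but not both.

Merge the second list: 13:28–19:29.
A \ B = 07:59–08:26, 19:29–21:55.
B \ A = 13:28–14:27, 18:51–18:56.
Union of the two gives the symmetric difference.

07:59–08:26, 13:28–14:27, 18:51–18:56, 19:29–21:55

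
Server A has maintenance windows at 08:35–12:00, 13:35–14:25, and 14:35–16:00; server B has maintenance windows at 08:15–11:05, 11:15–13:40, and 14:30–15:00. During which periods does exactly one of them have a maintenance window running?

08:15-08:35, 11:05-11:15, 12:00-13:35, 13:40-14:25, 14:30-14:35, 15:00-16:00

A \ B = 11:05-11:15, 13:40-14:25, 15:00-16:00.
B \ A = 08:15-08:35, 12:00-13:35, 14:30-14:35.
Union of the two gives the symmetric difference.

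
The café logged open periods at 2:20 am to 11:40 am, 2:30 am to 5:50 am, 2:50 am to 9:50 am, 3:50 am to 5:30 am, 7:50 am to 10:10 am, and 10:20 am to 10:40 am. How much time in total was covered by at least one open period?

9 h 20 min

Merged: 2:20 am–11:40 am.
Length: 9 h 20 min.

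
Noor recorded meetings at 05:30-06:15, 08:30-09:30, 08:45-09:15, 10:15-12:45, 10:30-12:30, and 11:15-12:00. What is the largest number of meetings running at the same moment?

3

Walk the sorted start/end points keeping a running depth.
The depth first hits 3 at 11:15.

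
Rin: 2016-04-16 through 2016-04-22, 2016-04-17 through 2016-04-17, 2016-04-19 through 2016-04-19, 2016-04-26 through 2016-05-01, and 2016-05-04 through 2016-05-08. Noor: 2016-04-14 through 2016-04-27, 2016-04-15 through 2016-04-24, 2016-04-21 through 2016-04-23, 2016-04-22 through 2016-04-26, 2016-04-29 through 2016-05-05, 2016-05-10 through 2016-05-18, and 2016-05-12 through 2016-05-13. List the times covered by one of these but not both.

2016-04-14 through 2016-04-15, 2016-04-23 through 2016-04-25, 2016-04-28 through 2016-04-28, 2016-05-02 through 2016-05-03, 2016-05-06 through 2016-05-08, 2016-05-10 through 2016-05-18

First set merges to 2016-04-16 through 2016-04-22, 2016-04-26 through 2016-05-01, 2016-05-04 through 2016-05-08.
Second set merges to 2016-04-14 through 2016-04-27, 2016-04-29 through 2016-05-05, 2016-05-10 through 2016-05-18.
A \ B = 2016-04-28 through 2016-04-28, 2016-05-06 through 2016-05-08.
B \ A = 2016-04-14 through 2016-04-15, 2016-04-23 through 2016-04-25, 2016-05-02 through 2016-05-03, 2016-05-10 through 2016-05-18.
Union of the two gives the symmetric difference.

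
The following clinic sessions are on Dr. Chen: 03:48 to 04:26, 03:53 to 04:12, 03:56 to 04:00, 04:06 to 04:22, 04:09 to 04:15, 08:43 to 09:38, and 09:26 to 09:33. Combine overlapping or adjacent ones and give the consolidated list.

03:53-04:12 overlaps/touches 03:48-04:26 → extend to 03:48-04:26.
03:56-04:00 overlaps/touches 03:48-04:26 → extend to 03:48-04:26.
04:06-04:22 overlaps/touches 03:48-04:26 → extend to 03:48-04:26.
04:09-04:15 overlaps/touches 03:48-04:26 → extend to 03:48-04:26.
08:43-09:38 is disjoint → start new block.
09:26-09:33 overlaps/touches 08:43-09:38 → extend to 08:43-09:38.

03:48-04:26, 08:43-09:38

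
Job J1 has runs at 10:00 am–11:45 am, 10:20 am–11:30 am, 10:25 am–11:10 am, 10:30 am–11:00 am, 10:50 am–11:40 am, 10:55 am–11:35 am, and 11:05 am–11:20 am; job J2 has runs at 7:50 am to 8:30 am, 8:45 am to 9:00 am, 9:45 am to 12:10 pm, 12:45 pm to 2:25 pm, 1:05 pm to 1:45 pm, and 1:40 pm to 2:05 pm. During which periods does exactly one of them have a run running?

Merge the first list: 10:00 am–11:45 am.
Merge the second list: 7:50 am–8:30 am, 8:45 am–9:00 am, 9:45 am–12:10 pm, 12:45 pm–2:25 pm.
A but not B: none.
B but not A: 7:50 am–8:30 am, 8:45 am–9:00 am, 9:45 am–10:00 am, 11:45 am–12:10 pm, 12:45 pm–2:25 pm.
Combining gives A △ B.

7:50 am–8:30 am, 8:45 am–9:00 am, 9:45 am–10:00 am, 11:45 am–12:10 pm, 12:45 pm–2:25 pm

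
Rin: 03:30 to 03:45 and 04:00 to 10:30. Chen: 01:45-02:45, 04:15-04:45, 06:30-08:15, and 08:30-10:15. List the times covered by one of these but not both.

01:45–02:45, 03:30–03:45, 04:00–04:15, 04:45–06:30, 08:15–08:30, 10:15–10:30

A but not B: 03:30–03:45, 04:00–04:15, 04:45–06:30, 08:15–08:30, 10:15–10:30.
B but not A: 01:45–02:45.
Combining gives A △ B.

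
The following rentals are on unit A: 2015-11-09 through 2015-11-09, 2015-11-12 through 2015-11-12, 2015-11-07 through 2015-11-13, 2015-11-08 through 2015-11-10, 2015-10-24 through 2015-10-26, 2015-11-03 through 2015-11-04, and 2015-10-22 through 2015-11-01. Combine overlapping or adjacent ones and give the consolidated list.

Sort by start: 2015-10-22 through 2015-11-01, 2015-10-24 through 2015-10-26, 2015-11-03 through 2015-11-04, 2015-11-07 through 2015-11-13, 2015-11-08 through 2015-11-10, 2015-11-09 through 2015-11-09, 2015-11-12 through 2015-11-12.
2015-10-24 through 2015-10-26 overlaps/touches 2015-10-22 through 2015-11-01 → extend to 2015-10-22 through 2015-11-01.
2015-11-03 through 2015-11-04 is disjoint → start new block.
2015-11-07 through 2015-11-13 is disjoint → start new block.
2015-11-08 through 2015-11-10 overlaps/touches 2015-11-07 through 2015-11-13 → extend to 2015-11-07 through 2015-11-13.
2015-11-09 through 2015-11-09 overlaps/touches 2015-11-07 through 2015-11-13 → extend to 2015-11-07 through 2015-11-13.
2015-11-12 through 2015-11-12 overlaps/touches 2015-11-07 through 2015-11-13 → extend to 2015-11-07 through 2015-11-13.

2015-10-22 through 2015-11-01, 2015-11-03 through 2015-11-04, 2015-11-07 through 2015-11-13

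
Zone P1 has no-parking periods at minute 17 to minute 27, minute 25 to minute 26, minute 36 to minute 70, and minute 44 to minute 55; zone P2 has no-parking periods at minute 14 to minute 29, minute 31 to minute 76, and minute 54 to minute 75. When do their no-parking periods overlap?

minute 17 to minute 27, minute 36 to minute 70

Merge the first list: minute 17 to minute 27, minute 36 to minute 70.
Merge the second list: minute 14 to minute 29, minute 31 to minute 76.
minute 17 to minute 27 ∩ B → minute 17 to minute 27.
minute 36 to minute 70 ∩ B → minute 36 to minute 70.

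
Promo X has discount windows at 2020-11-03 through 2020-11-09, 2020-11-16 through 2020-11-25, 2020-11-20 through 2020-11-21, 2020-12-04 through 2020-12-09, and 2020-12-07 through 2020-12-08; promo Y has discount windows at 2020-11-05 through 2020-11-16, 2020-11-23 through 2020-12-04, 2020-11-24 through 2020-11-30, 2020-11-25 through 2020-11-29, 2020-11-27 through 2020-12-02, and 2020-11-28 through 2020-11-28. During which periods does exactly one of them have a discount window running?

2020-11-03 through 2020-11-04, 2020-11-10 through 2020-11-15, 2020-11-17 through 2020-11-22, 2020-11-26 through 2020-12-03, 2020-12-05 through 2020-12-09

Merge the first list: 2020-11-03 through 2020-11-09, 2020-11-16 through 2020-11-25, 2020-12-04 through 2020-12-09.
Merge the second list: 2020-11-05 through 2020-11-16, 2020-11-23 through 2020-12-04.
A but not B: 2020-11-03 through 2020-11-04, 2020-11-17 through 2020-11-22, 2020-12-05 through 2020-12-09.
B but not A: 2020-11-10 through 2020-11-15, 2020-11-26 through 2020-12-03.
Combining gives A △ B.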